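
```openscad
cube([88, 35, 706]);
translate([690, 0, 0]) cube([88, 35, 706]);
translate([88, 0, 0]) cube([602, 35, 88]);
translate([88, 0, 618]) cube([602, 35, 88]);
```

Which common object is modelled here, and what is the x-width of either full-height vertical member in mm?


A picture frame. The border width is 88 mm.

Four thin pieces enclosing a rectangular opening — a picture frame. The two full-height stiles are 706 mm tall; the top rail sits at z = 618 and is 88 mm tall, so the border above the opening is 706 − 618 = 88 mm, matching the stile x-width.


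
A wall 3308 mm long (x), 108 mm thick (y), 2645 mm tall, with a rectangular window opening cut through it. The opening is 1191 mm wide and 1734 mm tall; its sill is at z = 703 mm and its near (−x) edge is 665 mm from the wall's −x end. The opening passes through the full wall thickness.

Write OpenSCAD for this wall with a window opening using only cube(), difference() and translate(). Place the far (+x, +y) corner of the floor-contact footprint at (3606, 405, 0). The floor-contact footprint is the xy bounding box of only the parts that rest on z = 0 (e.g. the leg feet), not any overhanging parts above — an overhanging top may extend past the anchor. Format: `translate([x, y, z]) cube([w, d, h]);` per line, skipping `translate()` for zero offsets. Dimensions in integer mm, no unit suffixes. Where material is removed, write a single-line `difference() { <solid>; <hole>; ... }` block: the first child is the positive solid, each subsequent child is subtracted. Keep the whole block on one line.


difference() { translate([298, 297, 0]) cube([3308, 108, 2645]); translate([963, 297, 703]) cube([1191, 108, 1734]); }


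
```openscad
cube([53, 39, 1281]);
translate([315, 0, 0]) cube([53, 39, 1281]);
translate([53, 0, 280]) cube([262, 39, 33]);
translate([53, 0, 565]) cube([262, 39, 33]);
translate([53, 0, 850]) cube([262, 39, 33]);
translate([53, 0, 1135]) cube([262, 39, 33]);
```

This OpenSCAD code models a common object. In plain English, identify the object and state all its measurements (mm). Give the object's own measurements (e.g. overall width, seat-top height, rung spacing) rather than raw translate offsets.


A straight ladder. Two 53×39 mm vertical rails, 1281 mm tall, stand 368 mm apart (outside-to-outside) with their front faces coplanar on the −y side. 4 rungs, each 39 mm deep and 33 mm tall, span between the inner faces of the rails, front faces flush with the rails. The lowest rung's underside is at z = 280 mm and rungs are spaced 285 mm apart (underside to underside).


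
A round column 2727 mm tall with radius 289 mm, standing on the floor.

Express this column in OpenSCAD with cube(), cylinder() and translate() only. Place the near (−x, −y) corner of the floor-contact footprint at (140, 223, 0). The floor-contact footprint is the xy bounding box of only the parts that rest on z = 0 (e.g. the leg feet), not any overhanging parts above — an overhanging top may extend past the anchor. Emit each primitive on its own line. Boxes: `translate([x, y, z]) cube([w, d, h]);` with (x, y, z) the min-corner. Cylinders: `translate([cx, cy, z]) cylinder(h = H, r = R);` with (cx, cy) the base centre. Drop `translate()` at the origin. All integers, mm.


translate([429, 512, 0]) cylinder(h = 2727, r = 289);


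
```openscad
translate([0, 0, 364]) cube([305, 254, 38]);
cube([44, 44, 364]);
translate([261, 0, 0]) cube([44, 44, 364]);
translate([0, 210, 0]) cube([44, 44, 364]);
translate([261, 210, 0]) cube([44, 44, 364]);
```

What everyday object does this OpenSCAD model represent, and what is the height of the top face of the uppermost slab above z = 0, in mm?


A stool. The seat height is 402 mm.

A 305×254×38 slab at z = 364 on four corner posts — a stool. The seat top is 364 + 38 = 402 mm.


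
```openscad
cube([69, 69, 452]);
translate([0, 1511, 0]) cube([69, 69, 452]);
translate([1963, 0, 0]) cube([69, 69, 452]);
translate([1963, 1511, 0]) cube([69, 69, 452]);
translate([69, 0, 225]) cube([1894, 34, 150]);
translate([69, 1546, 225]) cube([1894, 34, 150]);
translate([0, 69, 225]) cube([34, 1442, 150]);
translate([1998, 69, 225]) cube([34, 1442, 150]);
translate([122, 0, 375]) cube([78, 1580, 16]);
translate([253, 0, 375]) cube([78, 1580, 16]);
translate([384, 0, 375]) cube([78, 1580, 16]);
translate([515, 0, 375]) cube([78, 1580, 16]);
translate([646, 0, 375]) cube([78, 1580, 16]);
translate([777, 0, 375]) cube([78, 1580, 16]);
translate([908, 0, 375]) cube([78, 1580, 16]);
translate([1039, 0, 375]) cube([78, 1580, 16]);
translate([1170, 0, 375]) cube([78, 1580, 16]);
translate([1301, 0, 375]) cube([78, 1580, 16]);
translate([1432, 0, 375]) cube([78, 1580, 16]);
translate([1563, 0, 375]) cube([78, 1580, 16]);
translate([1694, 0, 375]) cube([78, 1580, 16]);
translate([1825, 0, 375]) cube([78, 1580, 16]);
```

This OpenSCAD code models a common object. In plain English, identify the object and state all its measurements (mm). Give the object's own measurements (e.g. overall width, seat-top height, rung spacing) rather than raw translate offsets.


A bed frame 2032 mm long (x) by 1580 mm wide (y). Four 69×69 mm corner posts, 452 mm tall, at the corners of the footprint. Four rails of 34 mm thickness and 150 mm height run between adjacent posts with their undersides at z = 225 mm, their outer faces flush with the outside of the frame (the two x-running rails run between the posts' inner faces; the two y-running rails run between the posts' inner faces). 14 slats, each 78 mm wide (x) and 16 mm thick, lie across the top of the two x-running rails, running the full 1580 mm width of the frame in y; along x they sit between the end posts with a 53 mm gap after the −x posts and between neighbouring slats, leaving 60 mm before the +x posts.


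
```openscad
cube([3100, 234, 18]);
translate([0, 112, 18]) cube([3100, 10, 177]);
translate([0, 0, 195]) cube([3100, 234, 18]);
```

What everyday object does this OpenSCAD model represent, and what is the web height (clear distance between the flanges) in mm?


An I-beam. The web height is 177 mm.

Two wide flanges with a thin centred web — an I-beam. Overall 213 mm minus two 18 mm flanges gives a web of 213 − 2·18 = 177 mm.


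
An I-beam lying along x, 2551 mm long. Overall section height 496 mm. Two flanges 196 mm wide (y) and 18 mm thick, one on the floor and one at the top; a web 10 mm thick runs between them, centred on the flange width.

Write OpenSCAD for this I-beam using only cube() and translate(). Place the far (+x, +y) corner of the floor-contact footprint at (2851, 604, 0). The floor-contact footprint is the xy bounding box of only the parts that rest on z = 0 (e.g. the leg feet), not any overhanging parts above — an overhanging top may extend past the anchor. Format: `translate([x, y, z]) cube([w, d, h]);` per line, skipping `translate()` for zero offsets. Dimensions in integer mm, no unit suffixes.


translate([300, 408, 0]) cube([2551, 196, 18]);
translate([300, 501, 18]) cube([2551, 10, 460]);
translate([300, 408, 478]) cube([2551, 196, 18]);


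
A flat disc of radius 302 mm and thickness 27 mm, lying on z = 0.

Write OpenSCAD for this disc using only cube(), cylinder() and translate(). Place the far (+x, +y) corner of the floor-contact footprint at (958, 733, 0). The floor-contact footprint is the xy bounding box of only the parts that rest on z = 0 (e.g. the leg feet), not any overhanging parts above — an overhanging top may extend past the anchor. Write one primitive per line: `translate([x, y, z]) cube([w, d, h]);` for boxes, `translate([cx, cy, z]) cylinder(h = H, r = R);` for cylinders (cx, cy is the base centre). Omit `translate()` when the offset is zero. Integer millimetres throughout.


translate([656, 431, 0]) cylinder(h = 27, r = 302);


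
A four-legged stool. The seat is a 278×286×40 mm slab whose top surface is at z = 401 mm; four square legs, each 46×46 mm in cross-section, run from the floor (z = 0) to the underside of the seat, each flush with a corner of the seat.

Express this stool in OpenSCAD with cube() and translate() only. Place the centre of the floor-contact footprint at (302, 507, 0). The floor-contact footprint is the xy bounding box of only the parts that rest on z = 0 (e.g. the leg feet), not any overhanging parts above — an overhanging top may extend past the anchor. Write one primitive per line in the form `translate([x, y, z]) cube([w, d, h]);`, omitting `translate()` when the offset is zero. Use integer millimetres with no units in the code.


// leg_h = 401 - 40 = 361
translate([163, 364, 361]) cube([278, 286, 40]);
translate([163, 364, 0]) cube([46, 46, 361]);
translate([395, 364, 0]) cube([46, 46, 361]);
translate([163, 604, 0]) cube([46, 46, 361]);
translate([395, 604, 0]) cube([46, 46, 361]);


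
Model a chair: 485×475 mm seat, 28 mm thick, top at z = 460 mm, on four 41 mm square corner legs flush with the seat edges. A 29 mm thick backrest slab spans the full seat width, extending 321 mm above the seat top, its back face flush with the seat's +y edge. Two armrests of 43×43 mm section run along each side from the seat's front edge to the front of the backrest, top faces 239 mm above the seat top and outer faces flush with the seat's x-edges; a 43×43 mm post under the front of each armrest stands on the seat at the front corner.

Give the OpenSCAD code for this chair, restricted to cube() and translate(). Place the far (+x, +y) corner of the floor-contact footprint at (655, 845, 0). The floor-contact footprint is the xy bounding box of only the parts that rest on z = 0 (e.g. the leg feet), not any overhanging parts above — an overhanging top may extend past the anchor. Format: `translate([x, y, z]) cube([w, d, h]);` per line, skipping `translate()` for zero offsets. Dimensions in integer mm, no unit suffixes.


// leg_h = 460 - 28 = 432
// arm post h = 239 - 43 = 196
translate([170, 370, 432]) cube([485, 475, 28]);
translate([170, 370, 0]) cube([41, 41, 432]);
translate([614, 370, 0]) cube([41, 41, 432]);
translate([170, 804, 0]) cube([41, 41, 432]);
translate([614, 804, 0]) cube([41, 41, 432]);
translate([170, 816, 460]) cube([485, 29, 321]);
translate([170, 370, 656]) cube([43, 446, 43]);
translate([612, 370, 656]) cube([43, 446, 43]);
translate([170, 370, 460]) cube([43, 43, 196]);
translate([612, 370, 460]) cube([43, 43, 196]);


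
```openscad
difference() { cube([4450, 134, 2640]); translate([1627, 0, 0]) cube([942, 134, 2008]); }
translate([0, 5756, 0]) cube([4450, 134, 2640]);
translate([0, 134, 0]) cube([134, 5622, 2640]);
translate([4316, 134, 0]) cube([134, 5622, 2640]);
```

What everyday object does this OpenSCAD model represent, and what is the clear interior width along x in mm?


A single room. The interior width is 4182 mm.

Four walls enclosing a rectangle with a door in the front wall — a room. Outside width 4450 minus two 134 mm walls gives 4182 mm.


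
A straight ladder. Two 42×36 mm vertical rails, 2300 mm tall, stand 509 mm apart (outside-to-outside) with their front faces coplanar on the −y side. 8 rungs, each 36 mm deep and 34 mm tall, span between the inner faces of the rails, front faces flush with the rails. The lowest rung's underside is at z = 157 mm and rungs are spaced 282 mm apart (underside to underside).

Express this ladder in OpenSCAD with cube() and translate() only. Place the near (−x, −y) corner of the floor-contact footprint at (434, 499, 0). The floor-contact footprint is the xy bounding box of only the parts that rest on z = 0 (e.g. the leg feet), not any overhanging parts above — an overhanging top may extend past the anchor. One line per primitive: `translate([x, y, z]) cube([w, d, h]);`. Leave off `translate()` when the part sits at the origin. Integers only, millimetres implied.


translate([434, 499, 0]) cube([42, 36, 2300]);
translate([901, 499, 0]) cube([42, 36, 2300]);
translate([476, 499, 157]) cube([425, 36, 34]);
translate([476, 499, 439]) cube([425, 36, 34]);
translate([476, 499, 721]) cube([425, 36, 34]);
translate([476, 499, 1003]) cube([425, 36, 34]);
translate([476, 499, 1285]) cube([425, 36, 34]);
translate([476, 499, 1567]) cube([425, 36, 34]);
translate([476, 499, 1849]) cube([425, 36, 34]);
translate([476, 499, 2131]) cube([425, 36, 34]);


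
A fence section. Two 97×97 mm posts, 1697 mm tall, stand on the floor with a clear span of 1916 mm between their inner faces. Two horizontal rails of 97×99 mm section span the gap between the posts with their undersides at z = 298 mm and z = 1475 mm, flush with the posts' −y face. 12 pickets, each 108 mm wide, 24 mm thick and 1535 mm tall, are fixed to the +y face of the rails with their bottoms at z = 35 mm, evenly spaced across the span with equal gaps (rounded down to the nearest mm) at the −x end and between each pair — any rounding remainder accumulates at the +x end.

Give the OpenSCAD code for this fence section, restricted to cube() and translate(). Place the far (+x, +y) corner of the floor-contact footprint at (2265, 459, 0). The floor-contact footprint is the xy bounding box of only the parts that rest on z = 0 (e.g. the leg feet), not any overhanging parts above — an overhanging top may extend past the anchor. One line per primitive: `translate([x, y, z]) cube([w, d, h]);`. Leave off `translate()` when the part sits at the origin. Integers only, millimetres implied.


translate([155, 362, 0]) cube([97, 97, 1697]);
translate([2168, 362, 0]) cube([97, 97, 1697]);
translate([252, 362, 298]) cube([1916, 97, 99]);
translate([252, 362, 1475]) cube([1916, 97, 99]);
translate([299, 459, 35]) cube([108, 24, 1535]);
translate([454, 459, 35]) cube([108, 24, 1535]);
translate([609, 459, 35]) cube([108, 24, 1535]);
translate([764, 459, 35]) cube([108, 24, 1535]);
translate([919, 459, 35]) cube([108, 24, 1535]);
translate([1074, 459, 35]) cube([108, 24, 1535]);
translate([1229, 459, 35]) cube([108, 24, 1535]);
translate([1384, 459, 35]) cube([108, 24, 1535]);
translate([1539, 459, 35]) cube([108, 24, 1535]);
translate([1694, 459, 35]) cube([108, 24, 1535]);
translate([1849, 459, 35]) cube([108, 24, 1535]);
translate([2004, 459, 35]) cube([108, 24, 1535]);


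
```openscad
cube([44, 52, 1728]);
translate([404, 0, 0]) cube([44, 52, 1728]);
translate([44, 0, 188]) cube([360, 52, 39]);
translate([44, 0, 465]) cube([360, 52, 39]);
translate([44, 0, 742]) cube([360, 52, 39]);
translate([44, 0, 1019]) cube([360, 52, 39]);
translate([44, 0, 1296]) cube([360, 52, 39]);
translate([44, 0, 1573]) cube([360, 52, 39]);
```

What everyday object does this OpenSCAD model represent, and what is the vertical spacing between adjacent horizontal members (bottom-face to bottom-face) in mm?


A ladder. The rung spacing is 277 mm.

Two tall 44×52 posts with 6 short bars between them — a ladder. Adjacent rungs sit at z = 188 and z = 465, so the spacing is 465 − 188 = 277 mm.


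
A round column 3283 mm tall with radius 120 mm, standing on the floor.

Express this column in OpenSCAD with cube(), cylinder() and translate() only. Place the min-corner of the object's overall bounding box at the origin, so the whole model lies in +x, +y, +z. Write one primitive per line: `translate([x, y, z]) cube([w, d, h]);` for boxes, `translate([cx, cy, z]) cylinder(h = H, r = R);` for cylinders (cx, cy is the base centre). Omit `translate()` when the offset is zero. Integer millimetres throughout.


translate([120, 120, 0]) cylinder(h = 3283, r = 120);


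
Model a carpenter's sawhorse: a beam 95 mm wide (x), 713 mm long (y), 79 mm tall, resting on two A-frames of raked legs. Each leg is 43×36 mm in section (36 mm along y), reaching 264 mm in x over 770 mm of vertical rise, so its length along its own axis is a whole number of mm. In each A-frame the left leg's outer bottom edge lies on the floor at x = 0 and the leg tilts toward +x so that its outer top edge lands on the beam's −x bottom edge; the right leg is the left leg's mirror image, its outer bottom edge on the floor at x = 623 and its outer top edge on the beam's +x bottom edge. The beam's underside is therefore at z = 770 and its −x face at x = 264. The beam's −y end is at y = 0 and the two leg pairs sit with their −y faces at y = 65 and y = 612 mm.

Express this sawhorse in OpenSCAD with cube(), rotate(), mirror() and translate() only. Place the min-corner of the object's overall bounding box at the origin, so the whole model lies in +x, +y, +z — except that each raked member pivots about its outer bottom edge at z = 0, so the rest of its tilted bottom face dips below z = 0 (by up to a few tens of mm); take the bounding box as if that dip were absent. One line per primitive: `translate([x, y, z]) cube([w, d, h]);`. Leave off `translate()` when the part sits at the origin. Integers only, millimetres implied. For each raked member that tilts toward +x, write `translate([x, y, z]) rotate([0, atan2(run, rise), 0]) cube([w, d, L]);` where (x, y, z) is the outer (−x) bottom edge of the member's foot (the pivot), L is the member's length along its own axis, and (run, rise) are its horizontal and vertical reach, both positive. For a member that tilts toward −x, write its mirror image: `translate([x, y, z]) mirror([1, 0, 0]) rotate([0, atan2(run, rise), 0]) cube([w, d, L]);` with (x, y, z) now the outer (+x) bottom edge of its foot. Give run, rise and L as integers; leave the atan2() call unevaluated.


translate([264, 0, 770]) cube([95, 713, 79]);
translate([0, 65, 0]) rotate([0, atan2(264, 770), 0]) cube([43, 36, 814]);
translate([623, 65, 0]) mirror([1, 0, 0]) rotate([0, atan2(264, 770), 0]) cube([43, 36, 814]);
translate([0, 612, 0]) rotate([0, atan2(264, 770), 0]) cube([43, 36, 814]);
translate([623, 612, 0]) mirror([1, 0, 0]) rotate([0, atan2(264, 770), 0]) cube([43, 36, 814]);


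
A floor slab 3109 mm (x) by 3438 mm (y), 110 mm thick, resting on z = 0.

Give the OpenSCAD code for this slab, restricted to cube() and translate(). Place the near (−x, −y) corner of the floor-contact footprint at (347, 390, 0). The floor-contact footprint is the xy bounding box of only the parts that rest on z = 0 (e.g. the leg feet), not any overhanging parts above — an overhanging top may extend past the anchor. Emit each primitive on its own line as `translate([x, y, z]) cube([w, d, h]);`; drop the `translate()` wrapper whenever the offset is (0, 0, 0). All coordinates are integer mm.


translate([347, 390, 0]) cube([3109, 3438, 110]);


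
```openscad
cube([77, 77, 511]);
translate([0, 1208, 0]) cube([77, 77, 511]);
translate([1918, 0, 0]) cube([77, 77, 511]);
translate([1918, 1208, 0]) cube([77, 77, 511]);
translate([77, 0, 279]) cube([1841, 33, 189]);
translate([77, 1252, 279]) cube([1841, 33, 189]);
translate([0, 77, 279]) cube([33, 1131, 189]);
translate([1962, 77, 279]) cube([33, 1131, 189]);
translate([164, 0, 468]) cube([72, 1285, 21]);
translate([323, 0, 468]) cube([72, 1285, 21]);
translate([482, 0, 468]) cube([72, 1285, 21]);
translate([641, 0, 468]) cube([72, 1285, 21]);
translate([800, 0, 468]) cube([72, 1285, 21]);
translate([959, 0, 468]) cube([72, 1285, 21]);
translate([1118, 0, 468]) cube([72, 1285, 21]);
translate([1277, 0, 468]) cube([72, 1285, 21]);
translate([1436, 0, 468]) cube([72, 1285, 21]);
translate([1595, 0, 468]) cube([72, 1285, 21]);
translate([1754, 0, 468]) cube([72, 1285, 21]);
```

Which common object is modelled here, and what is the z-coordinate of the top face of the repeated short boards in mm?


A bed frame. The slat-top height is 489 mm.

Four posts, four rails, and a row of slats — a bed frame. Slats sit on the rails at z = 279 + 189 = 468; with slat thickness 21, the top is 489 mm.


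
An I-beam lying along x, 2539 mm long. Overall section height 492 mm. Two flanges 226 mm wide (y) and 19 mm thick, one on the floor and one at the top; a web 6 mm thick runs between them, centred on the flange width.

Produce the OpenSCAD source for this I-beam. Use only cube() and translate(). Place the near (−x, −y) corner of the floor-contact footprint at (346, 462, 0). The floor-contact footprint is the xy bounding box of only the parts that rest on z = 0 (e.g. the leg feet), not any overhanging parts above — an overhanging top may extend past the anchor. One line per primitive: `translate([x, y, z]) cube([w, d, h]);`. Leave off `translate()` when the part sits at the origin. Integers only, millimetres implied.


translate([346, 462, 0]) cube([2539, 226, 19]);
translate([346, 572, 19]) cube([2539, 6, 454]);
translate([346, 462, 473]) cube([2539, 226, 19]);


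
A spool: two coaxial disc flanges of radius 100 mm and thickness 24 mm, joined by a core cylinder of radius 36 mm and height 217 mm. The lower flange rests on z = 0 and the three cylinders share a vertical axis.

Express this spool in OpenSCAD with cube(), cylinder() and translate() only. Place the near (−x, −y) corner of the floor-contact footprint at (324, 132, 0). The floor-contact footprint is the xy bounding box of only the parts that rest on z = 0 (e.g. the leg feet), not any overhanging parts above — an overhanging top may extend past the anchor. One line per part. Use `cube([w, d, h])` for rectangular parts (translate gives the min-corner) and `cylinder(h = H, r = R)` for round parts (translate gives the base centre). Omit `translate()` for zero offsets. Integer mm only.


translate([424, 232, 0]) cylinder(h = 24, r = 100);
translate([424, 232, 24]) cylinder(h = 217, r = 36);
translate([424, 232, 241]) cylinder(h = 24, r = 100);


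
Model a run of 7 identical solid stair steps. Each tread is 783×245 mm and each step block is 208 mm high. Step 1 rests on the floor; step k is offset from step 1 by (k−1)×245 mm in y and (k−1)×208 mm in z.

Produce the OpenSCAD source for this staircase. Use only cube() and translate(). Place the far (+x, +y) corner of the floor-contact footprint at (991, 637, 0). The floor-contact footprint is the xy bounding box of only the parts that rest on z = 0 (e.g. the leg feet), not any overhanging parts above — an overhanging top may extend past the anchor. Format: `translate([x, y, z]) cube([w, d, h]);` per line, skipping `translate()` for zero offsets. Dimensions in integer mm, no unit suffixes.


translate([208, 392, 0]) cube([783, 245, 208]);
translate([208, 637, 208]) cube([783, 245, 208]);
translate([208, 882, 416]) cube([783, 245, 208]);
translate([208, 1127, 624]) cube([783, 245, 208]);
translate([208, 1372, 832]) cube([783, 245, 208]);
translate([208, 1617, 1040]) cube([783, 245, 208]);
translate([208, 1862, 1248]) cube([783, 245, 208]);


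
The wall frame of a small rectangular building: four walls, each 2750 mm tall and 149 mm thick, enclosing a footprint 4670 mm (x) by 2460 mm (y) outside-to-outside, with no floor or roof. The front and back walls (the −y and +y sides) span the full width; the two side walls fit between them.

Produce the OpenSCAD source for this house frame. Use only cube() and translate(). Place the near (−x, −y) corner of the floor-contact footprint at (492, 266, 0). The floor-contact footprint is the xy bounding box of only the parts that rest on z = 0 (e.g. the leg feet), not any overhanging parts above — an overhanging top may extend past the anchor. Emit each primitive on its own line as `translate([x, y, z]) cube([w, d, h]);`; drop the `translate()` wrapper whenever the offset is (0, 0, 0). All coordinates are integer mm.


translate([492, 266, 0]) cube([4670, 149, 2750]);
translate([492, 2577, 0]) cube([4670, 149, 2750]);
translate([492, 415, 0]) cube([149, 2162, 2750]);
translate([5013, 415, 0]) cube([149, 2162, 2750]);


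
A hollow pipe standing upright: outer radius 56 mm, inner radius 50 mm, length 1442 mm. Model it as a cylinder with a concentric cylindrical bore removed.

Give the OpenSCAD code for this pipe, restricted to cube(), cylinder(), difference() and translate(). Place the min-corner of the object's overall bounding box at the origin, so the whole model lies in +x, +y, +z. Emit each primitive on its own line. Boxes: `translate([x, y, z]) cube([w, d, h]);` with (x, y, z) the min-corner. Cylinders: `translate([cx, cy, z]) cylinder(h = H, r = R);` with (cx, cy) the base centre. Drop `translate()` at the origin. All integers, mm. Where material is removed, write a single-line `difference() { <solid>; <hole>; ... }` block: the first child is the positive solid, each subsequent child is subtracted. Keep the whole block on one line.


difference() { translate([56, 56, 0]) cylinder(h = 1442, r = 56); translate([56, 56, 0]) cylinder(h = 1442, r = 50); }


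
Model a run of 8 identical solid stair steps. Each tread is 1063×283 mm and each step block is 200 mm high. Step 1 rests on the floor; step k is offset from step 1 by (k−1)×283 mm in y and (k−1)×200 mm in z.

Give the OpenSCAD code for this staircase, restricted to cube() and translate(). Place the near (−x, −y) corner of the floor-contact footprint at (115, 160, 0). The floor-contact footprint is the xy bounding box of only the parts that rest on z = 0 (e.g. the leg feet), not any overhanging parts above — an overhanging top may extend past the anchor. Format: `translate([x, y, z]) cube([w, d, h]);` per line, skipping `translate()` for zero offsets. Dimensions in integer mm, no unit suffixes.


translate([115, 160, 0]) cube([1063, 283, 200]);
translate([115, 443, 200]) cube([1063, 283, 200]);
translate([115, 726, 400]) cube([1063, 283, 200]);
translate([115, 1009, 600]) cube([1063, 283, 200]);
translate([115, 1292, 800]) cube([1063, 283, 200]);
translate([115, 1575, 1000]) cube([1063, 283, 200]);
translate([115, 1858, 1200]) cube([1063, 283, 200]);
translate([115, 2141, 1400]) cube([1063, 283, 200]);


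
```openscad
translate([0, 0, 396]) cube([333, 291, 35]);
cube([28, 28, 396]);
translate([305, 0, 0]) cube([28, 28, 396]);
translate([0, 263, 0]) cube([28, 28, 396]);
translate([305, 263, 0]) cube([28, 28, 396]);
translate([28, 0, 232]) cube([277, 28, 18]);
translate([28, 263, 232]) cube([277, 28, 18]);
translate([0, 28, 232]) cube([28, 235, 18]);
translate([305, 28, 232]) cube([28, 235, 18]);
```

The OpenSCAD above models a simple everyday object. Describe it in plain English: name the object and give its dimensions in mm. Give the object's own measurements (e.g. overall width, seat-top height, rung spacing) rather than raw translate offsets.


A four-legged stool. The seat is a 333×291×35 mm slab whose top surface is at z = 431 mm; four square legs, each 28×28 mm in cross-section, run from the floor (z = 0) to the underside of the seat, each flush with a corner of the seat. Four stretchers, 28 mm wide and 18 mm tall, connect adjacent legs with their undersides at z = 232 mm, each running between the inner faces of the legs it joins and aligned with the legs' outer faces on the other axis.


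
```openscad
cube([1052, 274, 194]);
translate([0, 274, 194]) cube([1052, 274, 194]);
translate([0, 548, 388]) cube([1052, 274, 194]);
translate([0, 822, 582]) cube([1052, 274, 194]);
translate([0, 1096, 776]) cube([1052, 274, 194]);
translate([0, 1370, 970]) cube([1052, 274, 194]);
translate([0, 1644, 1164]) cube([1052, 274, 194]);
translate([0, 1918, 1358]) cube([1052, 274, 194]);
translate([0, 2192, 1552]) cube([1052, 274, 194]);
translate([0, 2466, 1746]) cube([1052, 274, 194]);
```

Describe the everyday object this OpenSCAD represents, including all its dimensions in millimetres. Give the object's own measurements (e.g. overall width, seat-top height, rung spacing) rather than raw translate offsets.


A straight staircase of 10 solid steps. Each step is 1052 mm wide (x), 274 mm deep (y, the going) and 194 mm tall (the rise). The first step rests on the floor; each subsequent step sits one going further in +y and one rise higher in +z, directly behind and above the previous step with no overlap.


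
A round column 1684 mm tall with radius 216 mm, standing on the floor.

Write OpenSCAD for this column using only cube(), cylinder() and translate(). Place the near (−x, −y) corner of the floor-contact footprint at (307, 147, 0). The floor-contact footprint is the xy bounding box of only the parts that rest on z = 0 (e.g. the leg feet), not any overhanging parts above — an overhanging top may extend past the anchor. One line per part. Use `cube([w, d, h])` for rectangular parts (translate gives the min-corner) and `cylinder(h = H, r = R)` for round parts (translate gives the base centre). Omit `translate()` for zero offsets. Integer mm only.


translate([523, 363, 0]) cylinder(h = 1684, r = 216);


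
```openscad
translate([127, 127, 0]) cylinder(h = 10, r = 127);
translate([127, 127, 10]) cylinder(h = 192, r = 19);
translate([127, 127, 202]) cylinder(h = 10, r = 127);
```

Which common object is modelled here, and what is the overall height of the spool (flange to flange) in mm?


A spool. The overall height is 212 mm.

Three coaxial cylinders, large–small–large — a spool. Two 10 mm flanges and a 192 mm core give 10 + 192 + 10 = 212 mm.


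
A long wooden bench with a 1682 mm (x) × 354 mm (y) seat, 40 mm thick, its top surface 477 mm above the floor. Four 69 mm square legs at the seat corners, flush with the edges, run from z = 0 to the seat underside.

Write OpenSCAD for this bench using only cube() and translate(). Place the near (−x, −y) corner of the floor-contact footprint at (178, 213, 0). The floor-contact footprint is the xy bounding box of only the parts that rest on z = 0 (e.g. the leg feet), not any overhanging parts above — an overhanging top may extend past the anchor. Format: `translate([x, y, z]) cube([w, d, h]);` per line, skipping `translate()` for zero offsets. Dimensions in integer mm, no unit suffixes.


translate([178, 213, 437]) cube([1682, 354, 40]);
translate([178, 213, 0]) cube([69, 69, 437]);
translate([178, 498, 0]) cube([69, 69, 437]);
translate([1791, 213, 0]) cube([69, 69, 437]);
translate([1791, 498, 0]) cube([69, 69, 437]);


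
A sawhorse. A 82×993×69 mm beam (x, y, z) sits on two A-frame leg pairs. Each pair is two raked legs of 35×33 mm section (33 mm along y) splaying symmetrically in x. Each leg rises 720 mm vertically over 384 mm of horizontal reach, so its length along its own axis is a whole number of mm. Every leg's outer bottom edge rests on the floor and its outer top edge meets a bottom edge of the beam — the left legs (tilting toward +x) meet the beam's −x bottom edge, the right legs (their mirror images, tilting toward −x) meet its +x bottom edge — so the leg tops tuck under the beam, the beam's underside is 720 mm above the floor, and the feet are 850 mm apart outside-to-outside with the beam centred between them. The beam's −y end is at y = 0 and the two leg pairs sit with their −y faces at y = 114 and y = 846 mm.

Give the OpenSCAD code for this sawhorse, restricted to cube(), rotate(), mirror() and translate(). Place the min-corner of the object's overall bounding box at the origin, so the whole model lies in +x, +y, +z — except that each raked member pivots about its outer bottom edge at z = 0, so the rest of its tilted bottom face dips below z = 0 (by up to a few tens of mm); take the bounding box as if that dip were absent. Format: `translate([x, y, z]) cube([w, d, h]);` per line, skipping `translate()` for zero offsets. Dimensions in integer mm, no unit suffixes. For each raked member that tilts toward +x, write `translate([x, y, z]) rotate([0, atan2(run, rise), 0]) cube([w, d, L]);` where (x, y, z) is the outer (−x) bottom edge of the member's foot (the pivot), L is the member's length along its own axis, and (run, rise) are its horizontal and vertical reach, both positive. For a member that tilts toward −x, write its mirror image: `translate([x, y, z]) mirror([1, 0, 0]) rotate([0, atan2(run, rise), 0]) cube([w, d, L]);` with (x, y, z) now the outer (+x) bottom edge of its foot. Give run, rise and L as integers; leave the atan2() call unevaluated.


translate([384, 0, 720]) cube([82, 993, 69]);
translate([0, 114, 0]) rotate([0, atan2(384, 720), 0]) cube([35, 33, 816]);
translate([850, 114, 0]) mirror([1, 0, 0]) rotate([0, atan2(384, 720), 0]) cube([35, 33, 816]);
translate([0, 846, 0]) rotate([0, atan2(384, 720), 0]) cube([35, 33, 816]);
translate([850, 846, 0]) mirror([1, 0, 0]) rotate([0, atan2(384, 720), 0]) cube([35, 33, 816]);


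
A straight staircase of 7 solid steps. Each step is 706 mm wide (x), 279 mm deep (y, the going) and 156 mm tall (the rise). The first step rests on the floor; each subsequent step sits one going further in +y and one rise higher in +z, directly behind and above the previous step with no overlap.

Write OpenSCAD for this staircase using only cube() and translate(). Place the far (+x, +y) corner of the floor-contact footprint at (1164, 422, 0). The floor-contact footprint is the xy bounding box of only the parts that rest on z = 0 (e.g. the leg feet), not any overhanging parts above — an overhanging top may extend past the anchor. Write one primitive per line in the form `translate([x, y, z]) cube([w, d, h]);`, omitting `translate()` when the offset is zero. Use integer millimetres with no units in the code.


translate([458, 143, 0]) cube([706, 279, 156]);
translate([458, 422, 156]) cube([706, 279, 156]);
translate([458, 701, 312]) cube([706, 279, 156]);
translate([458, 980, 468]) cube([706, 279, 156]);
translate([458, 1259, 624]) cube([706, 279, 156]);
translate([458, 1538, 780]) cube([706, 279, 156]);
translate([458, 1817, 936]) cube([706, 279, 156]);


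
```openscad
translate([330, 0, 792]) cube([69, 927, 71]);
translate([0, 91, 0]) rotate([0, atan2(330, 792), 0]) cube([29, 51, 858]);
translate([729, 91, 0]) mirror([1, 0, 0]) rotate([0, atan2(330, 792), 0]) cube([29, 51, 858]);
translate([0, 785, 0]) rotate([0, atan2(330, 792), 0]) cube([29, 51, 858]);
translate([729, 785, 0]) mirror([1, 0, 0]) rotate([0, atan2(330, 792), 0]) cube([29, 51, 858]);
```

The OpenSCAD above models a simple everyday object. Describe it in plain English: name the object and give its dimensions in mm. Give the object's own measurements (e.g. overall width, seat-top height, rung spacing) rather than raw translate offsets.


A sawhorse. A 69×927×71 mm beam (x, y, z) sits on two A-frame leg pairs. Each pair is two raked legs of 29×51 mm section (51 mm along y) splaying symmetrically in x. Each leg rises 792 mm vertically over 330 mm of horizontal reach and is 858 mm long along its own axis. Every leg's outer bottom edge rests on the floor and its outer top edge meets a bottom edge of the beam — the left legs (tilting toward +x) meet the beam's −x bottom edge, the right legs (their mirror images, tilting toward −x) meet its +x bottom edge — so the leg tops tuck under the beam, the beam's underside is 792 mm above the floor, and the feet are 729 mm apart outside-to-outside with the beam centred between them. The two leg pairs are set in 91 mm from either end of the beam.


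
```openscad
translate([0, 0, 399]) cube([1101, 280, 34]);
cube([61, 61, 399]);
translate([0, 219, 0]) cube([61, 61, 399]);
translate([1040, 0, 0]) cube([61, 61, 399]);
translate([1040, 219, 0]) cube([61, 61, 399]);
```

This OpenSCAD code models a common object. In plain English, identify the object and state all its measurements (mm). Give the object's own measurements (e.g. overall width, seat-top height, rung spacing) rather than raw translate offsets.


A bench: a 1101×280 mm seat slab, 34 mm thick, top at z = 433 mm, on four 61×61 mm square legs flush with the seat corners and standing on z = 0.


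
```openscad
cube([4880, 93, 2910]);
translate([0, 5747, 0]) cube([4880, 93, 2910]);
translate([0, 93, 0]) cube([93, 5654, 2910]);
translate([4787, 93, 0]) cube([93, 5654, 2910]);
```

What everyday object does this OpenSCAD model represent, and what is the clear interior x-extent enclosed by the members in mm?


A house (or room) frame. The interior width is 4694 mm.

Four 2910 mm walls enclosing a rectangle with no floor or roof — a room or house frame. Outside width is 4880 mm and wall thickness is 93 mm, so the interior width is 4880 − 2 × 93 = 4694 mm.


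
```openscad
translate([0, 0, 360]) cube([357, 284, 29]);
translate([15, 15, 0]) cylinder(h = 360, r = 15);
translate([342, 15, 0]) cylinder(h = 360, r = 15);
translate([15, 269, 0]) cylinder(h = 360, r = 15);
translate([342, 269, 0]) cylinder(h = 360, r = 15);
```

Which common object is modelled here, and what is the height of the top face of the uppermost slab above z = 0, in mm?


A stool. The seat height is 389 mm.

A 357×284×29 slab at z = 360 on four corner cylinders — a stool. The seat top is 360 + 29 = 389 mm.


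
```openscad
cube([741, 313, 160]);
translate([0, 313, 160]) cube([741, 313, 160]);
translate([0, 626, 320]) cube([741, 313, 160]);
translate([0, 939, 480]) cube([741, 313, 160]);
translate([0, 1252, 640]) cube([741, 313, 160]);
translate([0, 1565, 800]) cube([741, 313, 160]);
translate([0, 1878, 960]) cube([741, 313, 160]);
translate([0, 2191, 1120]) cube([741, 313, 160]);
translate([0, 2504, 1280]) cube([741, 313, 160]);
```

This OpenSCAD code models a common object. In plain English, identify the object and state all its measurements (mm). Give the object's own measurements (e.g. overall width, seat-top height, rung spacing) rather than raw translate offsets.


A straight staircase of 9 solid steps. Each step is 741 mm wide (x), 313 mm deep (y, the going) and 160 mm tall (the rise). The first step rests on the floor; each subsequent step sits one going further in +y and one rise higher in +z, directly behind and above the previous step with no overlap.


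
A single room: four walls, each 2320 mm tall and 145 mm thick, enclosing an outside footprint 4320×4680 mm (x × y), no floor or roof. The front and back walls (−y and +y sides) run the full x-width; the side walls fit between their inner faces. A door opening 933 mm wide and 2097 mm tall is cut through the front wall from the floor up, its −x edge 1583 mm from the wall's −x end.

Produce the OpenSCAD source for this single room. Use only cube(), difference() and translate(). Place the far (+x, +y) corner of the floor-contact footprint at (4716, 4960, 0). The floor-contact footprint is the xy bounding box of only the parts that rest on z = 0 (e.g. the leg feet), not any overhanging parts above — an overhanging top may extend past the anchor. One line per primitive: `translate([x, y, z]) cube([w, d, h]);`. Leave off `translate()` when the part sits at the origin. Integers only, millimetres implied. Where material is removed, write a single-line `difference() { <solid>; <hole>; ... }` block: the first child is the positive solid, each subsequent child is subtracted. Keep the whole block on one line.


difference() { translate([396, 280, 0]) cube([4320, 145, 2320]); translate([1979, 280, 0]) cube([933, 145, 2097]); }
translate([396, 4815, 0]) cube([4320, 145, 2320]);
translate([396, 425, 0]) cube([145, 4390, 2320]);
translate([4571, 425, 0]) cube([145, 4390, 2320]);


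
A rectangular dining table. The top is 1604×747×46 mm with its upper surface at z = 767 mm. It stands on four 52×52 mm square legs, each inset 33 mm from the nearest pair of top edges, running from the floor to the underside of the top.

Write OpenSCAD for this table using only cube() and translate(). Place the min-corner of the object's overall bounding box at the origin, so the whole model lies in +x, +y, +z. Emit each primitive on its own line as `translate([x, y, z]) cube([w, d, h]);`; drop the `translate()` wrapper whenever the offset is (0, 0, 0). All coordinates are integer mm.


translate([0, 0, 721]) cube([1604, 747, 46]);
translate([33, 33, 0]) cube([52, 52, 721]);
translate([1519, 33, 0]) cube([52, 52, 721]);
translate([33, 662, 0]) cube([52, 52, 721]);
translate([1519, 662, 0]) cube([52, 52, 721]);


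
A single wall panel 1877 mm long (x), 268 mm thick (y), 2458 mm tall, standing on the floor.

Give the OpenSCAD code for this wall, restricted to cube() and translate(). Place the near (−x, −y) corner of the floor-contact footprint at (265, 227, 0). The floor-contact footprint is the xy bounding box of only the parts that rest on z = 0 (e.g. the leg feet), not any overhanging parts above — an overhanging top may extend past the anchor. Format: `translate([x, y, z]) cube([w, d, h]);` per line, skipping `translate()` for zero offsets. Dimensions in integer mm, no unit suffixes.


translate([265, 227, 0]) cube([1877, 268, 2458]);
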